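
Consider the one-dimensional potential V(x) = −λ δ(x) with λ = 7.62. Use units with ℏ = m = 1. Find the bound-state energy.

For x ≠ 0 the bound state is ψ ∝ e^{−κ|x|}; integrating the TISE across the delta gives the cusp condition 2κ = 2mλ/ℏ², so κ = 7.620.
Then E = −ℏ²κ²/(2m) = −mλ²/(2ℏ²) = -29.03.

E = -29.0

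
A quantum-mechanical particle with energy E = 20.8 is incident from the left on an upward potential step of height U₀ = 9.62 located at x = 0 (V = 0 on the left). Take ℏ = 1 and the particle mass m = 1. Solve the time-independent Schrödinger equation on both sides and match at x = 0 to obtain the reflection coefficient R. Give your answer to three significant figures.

The wavenumbers are k₁ = √(2mE)/ℏ = 6.450 on the left and k₂ = √(2m(E − U₀))/ℏ = 4.729 on the right.
Matching ψ and ψ′ at x = 0 gives r = (k₁ − k₂)/(k₁ + k₂), so R = r² = 0.02371 and T = 1 − R = 0.9763.

R = 0.0237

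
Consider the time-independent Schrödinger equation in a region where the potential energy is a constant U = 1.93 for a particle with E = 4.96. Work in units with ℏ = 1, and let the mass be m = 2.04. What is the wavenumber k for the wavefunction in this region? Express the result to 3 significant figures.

k = 3.52

With E > U the solution is oscillatory, ψ ∝ e^{±ikx} with k = √(2m(E − U))/ℏ.
k = √(2 × 2.04 × 3.03) = 3.516.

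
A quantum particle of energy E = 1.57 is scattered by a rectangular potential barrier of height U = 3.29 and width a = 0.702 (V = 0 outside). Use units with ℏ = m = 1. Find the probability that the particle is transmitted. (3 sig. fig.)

T = 0.256

Since E < U the interior solution is evanescent with decay constant κ = √(2m(U − E))/ℏ = 1.855.
κa = 1.302, sinh(κa) = 1.702.
Matching ψ, ψ′ at both faces gives T = [1 + U² sinh²(κa) / (4E(U − E))]⁻¹ = 1/3.904 = 0.256.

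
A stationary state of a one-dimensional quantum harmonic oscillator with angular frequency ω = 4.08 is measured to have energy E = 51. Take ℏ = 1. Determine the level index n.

Invert E_n = (n + ½)ℏω: n = E/ℏω − ½ = 12.000, so n = 12.

n = 12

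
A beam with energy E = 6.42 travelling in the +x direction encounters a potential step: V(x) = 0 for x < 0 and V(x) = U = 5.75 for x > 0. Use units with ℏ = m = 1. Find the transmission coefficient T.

On each side the TISE gives plane waves with k = √(2m(E − V))/ℏ: k₁ = √(2·1·6.42) = 3.583, k₂ = √(2·1·0.67) = 1.158.
Continuity of ψ and ψ′ at the step yields the reflection amplitude r = (k₁ − k₂)/(k₁ + k₂) = 0.5117; thus R = |r|² = 0.2618, T = 0.7382.

T = 0.738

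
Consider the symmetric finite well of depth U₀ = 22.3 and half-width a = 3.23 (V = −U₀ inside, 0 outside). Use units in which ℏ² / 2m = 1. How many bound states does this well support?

N = 10

Define the well-strength parameter z₀ = (a/ℏ)√(2mU₀) = 3.23 × √(2·0.5·22.3) = 15.25.
The even/odd transcendental equations gain one root per π/2 in z₀, giving N = 1 + ⌊2z₀/π⌋ = 1 + ⌊9.710⌋ = 10.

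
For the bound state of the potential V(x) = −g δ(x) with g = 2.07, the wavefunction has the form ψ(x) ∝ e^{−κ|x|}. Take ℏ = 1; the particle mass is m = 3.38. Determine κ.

κ = 7.00

Integrating the TISE across x = 0 gives the cusp condition ψ'(0⁺) − ψ'(0⁻) = −(2mg/ℏ²)ψ(0).
With ψ ∝ e^{−κ|x|} this yields −2κ = −2mg/ℏ², so κ = mg/ℏ² = 6.997.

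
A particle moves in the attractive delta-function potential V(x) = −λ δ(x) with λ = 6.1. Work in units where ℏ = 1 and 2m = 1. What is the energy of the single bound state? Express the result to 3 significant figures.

The bound state is ψ(x) = √κ e^{−κ|x|}. The derivative jump ψ'(0⁺) − ψ'(0⁻) = −(2mλ/ℏ²)ψ(0) fixes κ = mλ/ℏ² = 3.050.
Then E = −ℏ²κ²/(2m) = −mλ²/(2ℏ²) = -9.303.

E = -9.30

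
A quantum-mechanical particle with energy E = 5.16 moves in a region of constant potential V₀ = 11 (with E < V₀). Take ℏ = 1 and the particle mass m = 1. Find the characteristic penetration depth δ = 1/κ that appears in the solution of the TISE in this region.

Since E < V₀ the TISE in this region is ψ'' = κ²ψ with κ = √(2m(V₀ − E))/ℏ.
κ = √(2 × 1 × 5.84) = 3.418. The penetration depth is δ = 1/κ = 0.293.

δ = 0.293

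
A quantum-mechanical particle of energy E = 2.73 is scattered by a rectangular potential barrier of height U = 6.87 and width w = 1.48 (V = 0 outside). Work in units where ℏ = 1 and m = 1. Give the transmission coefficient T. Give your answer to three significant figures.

T = 0.000766

E < U: inside the barrier ψ ∝ e^{±κx} with κ = √(2m(U − E))/ℏ = 2.877.
κw = 4.259, sinh(κw) = 35.35.
The exact tunnelling result is T⁻¹ = 1 + U² sinh²(κw) / [4E(U − E)] = 1306, so T = 0.000766.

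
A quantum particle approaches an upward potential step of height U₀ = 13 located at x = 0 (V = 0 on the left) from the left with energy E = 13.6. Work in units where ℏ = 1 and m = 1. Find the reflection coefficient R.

R = 0.426

On each side the TISE gives plane waves with k = √(2m(E − V))/ℏ: k₁ = √(2·1·13.6) = 5.215, k₂ = √(2·1·0.6) = 1.095.
Continuity of ψ and ψ′ at the step yields the reflection amplitude r = (k₁ − k₂)/(k₁ + k₂) = 0.6528; thus R = |r|² = 0.4262, T = 0.5738.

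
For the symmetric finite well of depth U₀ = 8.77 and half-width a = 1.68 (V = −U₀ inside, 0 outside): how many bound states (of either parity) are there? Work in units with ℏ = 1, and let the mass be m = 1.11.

N = 5

The dimensionless depth is z₀ = a√(2mU₀)/ℏ = 1.68 × √(19.47) = 7.413.
The even/odd transcendental equations gain one root per π/2 in z₀, giving N = 1 + ⌊2z₀/π⌋ = 1 + ⌊4.719⌋ = 5.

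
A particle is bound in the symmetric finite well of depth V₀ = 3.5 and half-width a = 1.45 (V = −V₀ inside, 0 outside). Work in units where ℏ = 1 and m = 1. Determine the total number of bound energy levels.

The dimensionless depth is z₀ = a√(2mV₀)/ℏ = 1.45 × √(7.000) = 3.836.
The even/odd transcendental equations gain one root per π/2 in z₀, giving N = 1 + ⌊2z₀/π⌋ = 1 + ⌊2.442⌋ = 3.

N = 3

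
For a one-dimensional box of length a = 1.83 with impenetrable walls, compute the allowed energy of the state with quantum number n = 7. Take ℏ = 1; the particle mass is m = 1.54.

E = 46.9

Requiring ψ(0) = ψ(a) = 0 quantises k = nπ/a, hence E_n = ℏ²k²/2m = n²π²ℏ²/(2ma²).
E_7 = 7² × π² / (2 × 1.54 × 1.83²) = 46.89.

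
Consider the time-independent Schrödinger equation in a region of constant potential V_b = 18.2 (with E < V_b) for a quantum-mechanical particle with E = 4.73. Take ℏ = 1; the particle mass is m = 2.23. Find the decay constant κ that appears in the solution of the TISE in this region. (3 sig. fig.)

Since E < V_b the TISE in this region is ψ'' = κ²ψ with κ = √(2m(V_b − E))/ℏ.
κ = √(2 × 2.23 × 13.47) = 7.751.

κ = 7.75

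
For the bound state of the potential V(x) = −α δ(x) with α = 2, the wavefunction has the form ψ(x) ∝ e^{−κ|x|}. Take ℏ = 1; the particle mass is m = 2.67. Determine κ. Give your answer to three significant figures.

Integrating the TISE across x = 0 gives the cusp condition ψ'(0⁺) − ψ'(0⁻) = −(2mα/ℏ²)ψ(0).
With ψ ∝ e^{−κ|x|} this yields −2κ = −2mα/ℏ², so κ = mα/ℏ² = 5.340.

κ = 5.34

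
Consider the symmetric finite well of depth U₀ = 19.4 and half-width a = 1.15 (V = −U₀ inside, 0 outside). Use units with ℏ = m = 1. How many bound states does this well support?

Define the well-strength parameter z₀ = (a/ℏ)√(2mU₀) = 1.15 × √(2·1·19.4) = 7.163.
The even/odd transcendental equations gain one root per π/2 in z₀, giving N = 1 + ⌊2z₀/π⌋ = 1 + ⌊4.560⌋ = 5.

N = 5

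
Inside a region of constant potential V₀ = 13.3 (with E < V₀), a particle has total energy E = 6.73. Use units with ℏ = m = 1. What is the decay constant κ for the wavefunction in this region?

κ = 3.62

Since E < V₀ the TISE in this region is ψ'' = κ²ψ with κ = √(2m(V₀ − E))/ℏ.
κ = √(2 × 1 × 6.57) = 3.625.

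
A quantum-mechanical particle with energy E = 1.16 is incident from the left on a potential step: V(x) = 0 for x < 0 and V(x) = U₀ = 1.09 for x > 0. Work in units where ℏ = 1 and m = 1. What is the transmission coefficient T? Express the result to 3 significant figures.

The wavenumbers are k₁ = √(2mE)/ℏ = 1.523 on the left and k₂ = √(2m(E − U₀))/ℏ = 0.3742 on the right.
Matching ψ and ψ′ at x = 0 gives r = (k₁ − k₂)/(k₁ + k₂), so R = r² = 0.3667 and T = 1 − R = 0.6333.

T = 0.633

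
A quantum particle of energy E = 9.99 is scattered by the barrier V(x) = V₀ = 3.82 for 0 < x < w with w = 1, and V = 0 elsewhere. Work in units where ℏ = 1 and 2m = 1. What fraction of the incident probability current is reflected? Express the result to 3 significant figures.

R = 0.0216

Above the barrier the interior wavenumber is k₂ = √(2m(E − V₀))/ℏ = 2.484, giving phase k₂w = 2.484.
T = [1 + V₀² sin²(k₂w) / (4E(E − V₀))]⁻¹ = 1/1.022 = 0.978.
R = 1 − T = 0.0216.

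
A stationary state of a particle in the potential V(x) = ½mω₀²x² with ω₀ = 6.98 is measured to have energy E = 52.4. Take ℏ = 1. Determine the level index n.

E_n = ℏω₀(n + ½) ⇒ n = E/(ℏω₀) − ½ = 52.4/6.98 − 0.5 = 7.007 → n = 7.

n = 7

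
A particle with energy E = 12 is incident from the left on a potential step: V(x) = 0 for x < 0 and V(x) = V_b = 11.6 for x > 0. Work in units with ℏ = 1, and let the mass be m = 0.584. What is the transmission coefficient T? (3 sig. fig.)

T = 0.522

The wavenumbers are k₁ = √(2mE)/ℏ = 3.744 on the left and k₂ = √(2m(E − V_b))/ℏ = 0.6835 on the right.
Continuity of ψ and ψ′ at the step yields the reflection amplitude r = (k₁ − k₂)/(k₁ + k₂) = 0.6912; thus R = |r|² = 0.4778, T = 0.5222.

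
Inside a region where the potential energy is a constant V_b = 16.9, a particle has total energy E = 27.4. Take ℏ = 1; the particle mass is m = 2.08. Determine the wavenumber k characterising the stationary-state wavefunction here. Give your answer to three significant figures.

k = 6.61

With E > V_b the solution is oscillatory, ψ ∝ e^{±ikx} with k = √(2m(E − V_b))/ℏ.
k = √(2 × 2.08 × 10.5) = 6.609.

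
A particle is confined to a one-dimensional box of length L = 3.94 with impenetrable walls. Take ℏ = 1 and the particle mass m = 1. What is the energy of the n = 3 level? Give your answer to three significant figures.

E = 2.86

Requiring ψ(0) = ψ(L) = 0 quantises k = nπ/L, hence E_n = ℏ²k²/2m = n²π²ℏ²/(2mL²).
E_3 = 3² × π² / (2 × 1 × 3.94²) = 2.861.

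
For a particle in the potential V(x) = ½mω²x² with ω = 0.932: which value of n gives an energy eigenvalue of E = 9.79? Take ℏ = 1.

n = 10

E_n = ℏω(n + ½) ⇒ n = E/(ℏω) − ½ = 9.79/0.932 − 0.5 = 10.004 → n = 10.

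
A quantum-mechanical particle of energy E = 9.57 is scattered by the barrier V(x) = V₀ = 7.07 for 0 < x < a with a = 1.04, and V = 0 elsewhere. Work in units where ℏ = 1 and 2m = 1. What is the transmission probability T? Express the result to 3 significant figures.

Above the barrier the interior wavenumber is k₂ = √(2m(E − V₀))/ℏ = 1.581, giving phase k₂a = 1.644.
Matching at both interfaces gives T⁻¹ = 1 + V₀² sin²(k₂a) / [4E(E − V₀)] = 1.519, hence T = 0.658.

T = 0.658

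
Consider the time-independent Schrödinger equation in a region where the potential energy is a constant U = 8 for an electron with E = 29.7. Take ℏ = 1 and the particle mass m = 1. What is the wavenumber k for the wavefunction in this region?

With E > U the solution is oscillatory, ψ ∝ e^{±ikx} with k = √(2m(E − U))/ℏ.
k = √(2 × 1 × 21.7) = 6.588.

k = 6.59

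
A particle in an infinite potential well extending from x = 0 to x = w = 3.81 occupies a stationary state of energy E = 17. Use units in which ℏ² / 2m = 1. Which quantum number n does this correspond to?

For an infinite well E_n = n²π²ℏ²/(2mw²), so n = (w/πℏ)√(2mE).
n = (3.81/π) × √(2 × 0.5 × 17) = 5.000 → n = 5.

n = 5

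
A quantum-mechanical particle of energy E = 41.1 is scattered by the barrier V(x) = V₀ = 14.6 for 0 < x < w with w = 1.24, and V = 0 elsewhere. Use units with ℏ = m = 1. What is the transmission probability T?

Above the barrier the interior wavenumber is k₂ = √(2m(E − V₀))/ℏ = 7.280, giving phase k₂w = 9.027.
Matching at both interfaces gives T⁻¹ = 1 + V₀² sin²(k₂w) / [4E(E − V₀)] = 1.007, hence T = 0.993.

T = 0.993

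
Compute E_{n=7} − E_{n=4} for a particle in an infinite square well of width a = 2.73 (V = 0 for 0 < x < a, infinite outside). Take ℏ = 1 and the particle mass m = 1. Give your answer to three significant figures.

E_n = n²π²ℏ²/(2ma²), so ΔE = (7² − 4²) π²ℏ²/(2ma²).
ΔE = 33 × π² / (2 × 1 × 2.73²) = 21.85.

ΔE = 21.9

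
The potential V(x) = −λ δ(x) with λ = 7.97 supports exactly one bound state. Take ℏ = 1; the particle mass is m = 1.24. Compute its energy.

For x ≠ 0 the bound state is ψ ∝ e^{−κ|x|}; integrating the TISE across the delta gives the cusp condition 2κ = 2mλ/ℏ², so κ = 9.883.
Then E = −ℏ²κ²/(2m) = −mλ²/(2ℏ²) = -39.38.

E = -39.4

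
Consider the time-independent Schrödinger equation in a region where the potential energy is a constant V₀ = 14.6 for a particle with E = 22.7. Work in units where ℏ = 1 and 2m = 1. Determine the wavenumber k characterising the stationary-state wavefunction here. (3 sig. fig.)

k = 2.85

With E > V₀ the solution is oscillatory, ψ ∝ e^{±ikx} with k = √(2m(E − V₀))/ℏ.
k = √(2 × 0.5 × 8.1) = 2.846.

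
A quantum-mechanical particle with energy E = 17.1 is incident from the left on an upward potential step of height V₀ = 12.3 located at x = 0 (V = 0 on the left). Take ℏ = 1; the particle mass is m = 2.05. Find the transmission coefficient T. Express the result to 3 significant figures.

T = 0.906

The wavenumbers are k₁ = √(2mE)/ℏ = 8.373 on the left and k₂ = √(2m(E − V₀))/ℏ = 4.436 on the right.
Continuity of ψ and ψ′ at the step yields the reflection amplitude r = (k₁ − k₂)/(k₁ + k₂) = 0.3073; thus R = |r|² = 0.09446, T = 0.9055.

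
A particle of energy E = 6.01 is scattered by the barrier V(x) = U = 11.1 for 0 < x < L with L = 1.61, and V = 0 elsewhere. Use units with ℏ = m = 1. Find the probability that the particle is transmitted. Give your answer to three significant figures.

E < U: inside the barrier ψ ∝ e^{±κx} with κ = √(2m(U − E))/ℏ = 3.191.
κL = 5.137, sinh(κL) = 85.09.
Matching ψ, ψ′ at both faces gives T = [1 + U² sinh²(κL) / (4E(U − E))]⁻¹ = 1/7291 = 0.000137.

T = 0.000137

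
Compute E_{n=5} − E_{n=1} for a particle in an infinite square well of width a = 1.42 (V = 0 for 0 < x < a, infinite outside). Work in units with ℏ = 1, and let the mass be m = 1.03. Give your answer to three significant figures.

E_n = n²π²ℏ²/(2ma²), so ΔE = (5² − 1²) π²ℏ²/(2ma²).
ΔE = 24 × π² / (2 × 1.03 × 1.42²) = 57.03.

ΔE = 57.0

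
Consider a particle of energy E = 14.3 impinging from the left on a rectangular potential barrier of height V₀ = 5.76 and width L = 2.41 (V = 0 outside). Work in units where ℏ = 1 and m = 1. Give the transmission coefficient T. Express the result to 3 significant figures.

T = 0.983

E > V₀: inside the barrier k₂ = √(2m(E − V₀))/ℏ = 4.133, k₂L = 9.960.
Matching at both interfaces gives T⁻¹ = 1 + V₀² sin²(k₂L) / [4E(E − V₀)] = 1.018, hence T = 0.983.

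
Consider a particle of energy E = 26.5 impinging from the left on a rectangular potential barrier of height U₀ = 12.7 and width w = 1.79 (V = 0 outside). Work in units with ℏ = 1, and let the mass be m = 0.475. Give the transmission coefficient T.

T = 0.996

E > U₀: inside the barrier k₂ = √(2m(E − U₀))/ℏ = 3.621, k₂w = 6.481.
Matching at both interfaces gives T⁻¹ = 1 + U₀² sin²(k₂w) / [4E(E − U₀)] = 1.004, hence T = 0.996.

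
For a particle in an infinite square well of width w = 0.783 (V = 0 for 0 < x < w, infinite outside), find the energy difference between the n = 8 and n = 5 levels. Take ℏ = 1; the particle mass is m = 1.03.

E_n = n²π²ℏ²/(2mw²), so ΔE = (8² − 5²) π²ℏ²/(2mw²).
ΔE = 39 × π² / (2 × 1.03 × 0.783²) = 304.8.

ΔE = 305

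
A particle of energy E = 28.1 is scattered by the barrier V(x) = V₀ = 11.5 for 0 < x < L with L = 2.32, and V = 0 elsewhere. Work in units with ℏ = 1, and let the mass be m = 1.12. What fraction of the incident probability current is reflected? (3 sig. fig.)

R = 0.0662

Above the barrier the interior wavenumber is k₂ = √(2m(E − V₀))/ℏ = 6.098, giving phase k₂L = 14.15.
Matching at both interfaces gives T⁻¹ = 1 + V₀² sin²(k₂L) / [4E(E − V₀)] = 1.071, hence T = 0.934.
R = 1 − T = 0.0662.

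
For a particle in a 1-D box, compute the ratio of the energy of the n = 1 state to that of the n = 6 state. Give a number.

Since E_n ∝ n², the ratio is (1/6)² = 0.0277778.

0.0277778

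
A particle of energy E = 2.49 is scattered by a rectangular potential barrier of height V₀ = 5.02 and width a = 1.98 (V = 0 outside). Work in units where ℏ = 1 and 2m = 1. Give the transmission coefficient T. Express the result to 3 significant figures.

T = 0.00733

Since E < V₀ the interior solution is evanescent with decay constant κ = √(2m(V₀ − E))/ℏ = 1.591.
κa = 3.149, sinh(κa) = 11.64.
Matching ψ, ψ′ at both faces gives T = [1 + V₀² sinh²(κa) / (4E(V₀ − E))]⁻¹ = 1/136.5 = 0.00733.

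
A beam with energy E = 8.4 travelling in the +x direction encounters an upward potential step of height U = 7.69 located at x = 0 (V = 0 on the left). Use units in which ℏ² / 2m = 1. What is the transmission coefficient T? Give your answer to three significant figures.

T = 0.698

On each side the TISE gives plane waves with k = √(2m(E − V))/ℏ: k₁ = √(2·½·8.4) = 2.898, k₂ = √(2·½·0.71) = 0.8426.
Continuity of ψ and ψ′ at the step yields the reflection amplitude r = (k₁ − k₂)/(k₁ + k₂) = 0.5495; thus R = |r|² = 0.3020, T = 0.6980.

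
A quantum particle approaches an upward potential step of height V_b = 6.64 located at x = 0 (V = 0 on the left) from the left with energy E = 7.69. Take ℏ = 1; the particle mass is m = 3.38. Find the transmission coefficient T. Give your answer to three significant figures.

T = 0.788

On each side the TISE gives plane waves with k = √(2m(E − V))/ℏ: k₁ = √(2·3.38·7.69) = 7.210, k₂ = √(2·3.38·1.05) = 2.664.
Continuity of ψ and ψ′ at the step yields the reflection amplitude r = (k₁ − k₂)/(k₁ + k₂) = 0.4604; thus R = |r|² = 0.2119, T = 0.7881.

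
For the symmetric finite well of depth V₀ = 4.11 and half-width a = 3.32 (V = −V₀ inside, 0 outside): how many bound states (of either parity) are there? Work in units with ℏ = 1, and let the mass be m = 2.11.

N = 9

Define the well-strength parameter z₀ = (a/ℏ)√(2mV₀) = 3.32 × √(2·2.11·4.11) = 13.83.
The even/odd transcendental equations gain one root per π/2 in z₀, giving N = 1 + ⌊2z₀/π⌋ = 1 + ⌊8.802⌋ = 9.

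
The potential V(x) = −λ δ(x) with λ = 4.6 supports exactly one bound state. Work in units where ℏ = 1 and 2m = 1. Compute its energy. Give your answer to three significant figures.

E = -5.29

The bound state is ψ(x) = √κ e^{−κ|x|}. The derivative jump ψ'(0⁺) − ψ'(0⁻) = −(2mλ/ℏ²)ψ(0) fixes κ = mλ/ℏ² = 2.300.
Then E = −ℏ²κ²/(2m) = −mλ²/(2ℏ²) = -5.290.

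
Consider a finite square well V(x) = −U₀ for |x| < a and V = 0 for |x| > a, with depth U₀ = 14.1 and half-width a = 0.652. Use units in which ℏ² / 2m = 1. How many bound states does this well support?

Define the well-strength parameter z₀ = (a/ℏ)√(2mU₀) = 0.652 × √(2·0.5·14.1) = 2.448.
A new bound state (alternating even/odd) appears each time z₀ passes a multiple of π/2, so N = ⌊2z₀/π⌋ + 1 = ⌊1.559⌋ + 1 = 2.

N = 2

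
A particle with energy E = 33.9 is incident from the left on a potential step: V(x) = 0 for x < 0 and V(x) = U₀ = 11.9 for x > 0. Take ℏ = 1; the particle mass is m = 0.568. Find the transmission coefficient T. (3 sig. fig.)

On each side the TISE gives plane waves with k = √(2m(E − V))/ℏ: k₁ = √(2·0.568·33.9) = 6.206, k₂ = √(2·0.568·22) = 4.999.
Matching ψ and ψ′ at x = 0 gives r = (k₁ − k₂)/(k₁ + k₂), so R = r² = 0.01159 and T = 1 − R = 0.9884.

T = 0.988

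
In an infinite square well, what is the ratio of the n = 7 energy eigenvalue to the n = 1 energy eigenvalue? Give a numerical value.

Since E_n ∝ n², the ratio is (7/1)² = 49.

49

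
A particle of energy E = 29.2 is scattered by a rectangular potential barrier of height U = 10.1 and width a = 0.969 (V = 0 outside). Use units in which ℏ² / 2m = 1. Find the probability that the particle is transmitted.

E > U: inside the barrier k₂ = √(2m(E − U))/ℏ = 4.370, k₂a = 4.235.
T = [1 + U² sin²(k₂a) / (4E(E − U))]⁻¹ = 1/1.036 = 0.965.

T = 0.965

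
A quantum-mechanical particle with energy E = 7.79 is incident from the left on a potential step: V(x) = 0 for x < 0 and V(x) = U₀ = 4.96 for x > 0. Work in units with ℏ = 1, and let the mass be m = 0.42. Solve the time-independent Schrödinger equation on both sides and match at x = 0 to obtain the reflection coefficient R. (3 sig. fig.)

On each side the TISE gives plane waves with k = √(2m(E − V))/ℏ: k₁ = √(2·0.42·7.79) = 2.558, k₂ = √(2·0.42·2.83) = 1.542.
Matching ψ and ψ′ at x = 0 gives r = (k₁ − k₂)/(k₁ + k₂), so R = r² = 0.06144 and T = 1 − R = 0.9386.

R = 0.0614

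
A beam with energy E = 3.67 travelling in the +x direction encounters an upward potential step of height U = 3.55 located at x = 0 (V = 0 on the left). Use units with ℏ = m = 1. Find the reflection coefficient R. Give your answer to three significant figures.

R = 0.481

On each side the TISE gives plane waves with k = √(2m(E − V))/ℏ: k₁ = √(2·1·3.67) = 2.709, k₂ = √(2·1·0.12) = 0.4899.
Continuity of ψ and ψ′ at the step yields the reflection amplitude r = (k₁ − k₂)/(k₁ + k₂) = 0.6937; thus R = |r|² = 0.4813, T = 0.5187.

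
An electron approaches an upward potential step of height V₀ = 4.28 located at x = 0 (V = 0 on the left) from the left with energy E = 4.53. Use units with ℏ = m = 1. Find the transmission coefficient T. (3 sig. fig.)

T = 0.616

The wavenumbers are k₁ = √(2mE)/ℏ = 3.010 on the left and k₂ = √(2m(E − V₀))/ℏ = 0.7071 on the right.
Continuity of ψ and ψ′ at the step yields the reflection amplitude r = (k₁ − k₂)/(k₁ + k₂) = 0.6195; thus R = |r|² = 0.3838, T = 0.6162.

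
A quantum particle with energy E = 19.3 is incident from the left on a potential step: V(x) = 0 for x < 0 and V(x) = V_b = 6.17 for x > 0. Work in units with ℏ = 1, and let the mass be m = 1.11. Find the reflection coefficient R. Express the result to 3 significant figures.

R = 0.00922

On each side the TISE gives plane waves with k = √(2m(E − V))/ℏ: k₁ = √(2·1.11·19.3) = 6.546, k₂ = √(2·1.11·13.13) = 5.399.
Continuity of ψ and ψ′ at the step yields the reflection amplitude r = (k₁ − k₂)/(k₁ + k₂) = 0.09600; thus R = |r|² = 0.009217, T = 0.9908.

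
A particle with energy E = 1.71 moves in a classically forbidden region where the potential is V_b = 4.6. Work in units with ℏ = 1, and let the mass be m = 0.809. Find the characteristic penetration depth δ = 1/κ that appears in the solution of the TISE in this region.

Since E < V_b the TISE in this region is ψ'' = κ²ψ with κ = √(2m(V_b − E))/ℏ.
κ = √(2 × 0.809 × 2.89) = 2.162. The penetration depth is δ = 1/κ = 0.462.

δ = 0.462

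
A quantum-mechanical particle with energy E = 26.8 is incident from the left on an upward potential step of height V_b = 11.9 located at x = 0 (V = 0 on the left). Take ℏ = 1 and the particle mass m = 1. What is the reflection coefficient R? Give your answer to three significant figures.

The wavenumbers are k₁ = √(2mE)/ℏ = 7.321 on the left and k₂ = √(2m(E − V_b))/ℏ = 5.459 on the right.
Continuity of ψ and ψ′ at the step yields the reflection amplitude r = (k₁ − k₂)/(k₁ + k₂) = 0.1457; thus R = |r|² = 0.02123, T = 0.9788.

R = 0.0212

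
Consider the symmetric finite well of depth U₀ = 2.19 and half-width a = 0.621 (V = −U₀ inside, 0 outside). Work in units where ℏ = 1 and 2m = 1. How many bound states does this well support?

The dimensionless depth is z₀ = a√(2mU₀)/ℏ = 0.621 × √(2.190) = 0.9190.
The even/odd transcendental equations gain one root per π/2 in z₀, giving N = 1 + ⌊2z₀/π⌋ = 1 + ⌊0.5851⌋ = 1.

N = 1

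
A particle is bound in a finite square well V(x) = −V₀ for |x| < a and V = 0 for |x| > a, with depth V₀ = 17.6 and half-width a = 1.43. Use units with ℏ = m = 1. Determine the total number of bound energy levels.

N = 6

The dimensionless depth is z₀ = a√(2mV₀)/ℏ = 1.43 × √(35.20) = 8.484.
A new bound state (alternating even/odd) appears each time z₀ passes a multiple of π/2, so N = ⌊2z₀/π⌋ + 1 = ⌊5.401⌋ + 1 = 6.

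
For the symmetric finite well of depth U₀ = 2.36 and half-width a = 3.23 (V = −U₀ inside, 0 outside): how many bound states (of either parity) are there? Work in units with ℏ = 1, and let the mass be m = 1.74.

N = 6

Define the well-strength parameter z₀ = (a/ℏ)√(2mU₀) = 3.23 × √(2·1.74·2.36) = 9.257.
The even/odd transcendental equations gain one root per π/2 in z₀, giving N = 1 + ⌊2z₀/π⌋ = 1 + ⌊5.893⌋ = 6.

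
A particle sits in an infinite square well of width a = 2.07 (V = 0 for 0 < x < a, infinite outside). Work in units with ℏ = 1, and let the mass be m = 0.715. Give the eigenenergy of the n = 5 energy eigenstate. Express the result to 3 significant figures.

E = 40.3

The infinite-well eigenfunctions ψ_n = √(2/a) sin(nπx/a) vanish at both walls, giving E_n = n²π²ℏ²/(2ma²).
E_5 = 5² × π² / (2 × 0.715 × 2.07²) = 40.27.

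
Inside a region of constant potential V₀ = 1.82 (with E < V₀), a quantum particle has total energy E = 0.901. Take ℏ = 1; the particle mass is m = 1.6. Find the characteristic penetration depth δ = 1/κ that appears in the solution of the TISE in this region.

δ = 0.583

Since E < V₀ the TISE in this region is ψ'' = κ²ψ with κ = √(2m(V₀ − E))/ℏ.
κ = √(2 × 1.6 × 0.919) = 1.715. The penetration depth is δ = 1/κ = 0.583.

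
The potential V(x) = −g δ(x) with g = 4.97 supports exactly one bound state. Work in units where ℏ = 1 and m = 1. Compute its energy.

The bound state is ψ(x) = √κ e^{−κ|x|}. The derivative jump ψ'(0⁺) − ψ'(0⁻) = −(2mg/ℏ²)ψ(0) fixes κ = mg/ℏ² = 4.970.
Then E = −ℏ²κ²/(2m) = −mg²/(2ℏ²) = -12.35.

E = -12.4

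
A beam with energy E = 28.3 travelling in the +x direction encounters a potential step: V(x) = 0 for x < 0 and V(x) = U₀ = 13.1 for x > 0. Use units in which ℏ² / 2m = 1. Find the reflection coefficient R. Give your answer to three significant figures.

R = 0.0238

The wavenumbers are k₁ = √(2mE)/ℏ = 5.320 on the left and k₂ = √(2m(E − U₀))/ℏ = 3.899 on the right.
Continuity of ψ and ψ′ at the step yields the reflection amplitude r = (k₁ − k₂)/(k₁ + k₂) = 0.1542; thus R = |r|² = 0.02376, T = 0.9762.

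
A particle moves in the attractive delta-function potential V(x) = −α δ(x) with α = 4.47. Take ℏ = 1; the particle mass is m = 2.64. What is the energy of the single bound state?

The bound state is ψ(x) = √κ e^{−κ|x|}. The derivative jump ψ'(0⁺) − ψ'(0⁻) = −(2mα/ℏ²)ψ(0) fixes κ = mα/ℏ² = 11.80.
Then E = −ℏ²κ²/(2m) = −mα²/(2ℏ²) = -26.37.

E = -26.4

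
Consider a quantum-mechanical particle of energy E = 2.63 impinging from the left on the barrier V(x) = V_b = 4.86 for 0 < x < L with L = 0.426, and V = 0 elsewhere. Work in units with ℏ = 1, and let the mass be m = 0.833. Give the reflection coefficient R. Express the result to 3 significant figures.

Since E < V_b the interior solution is evanescent with decay constant κ = √(2m(V_b − E))/ℏ = 1.927.
κL = 0.8211, sinh(κL) = 0.9165.
The exact tunnelling result is T⁻¹ = 1 + V_b² sinh²(κL) / [4E(V_b − E)] = 1.846, so T = 0.542.
R = 1 − T = 0.458.

R = 0.458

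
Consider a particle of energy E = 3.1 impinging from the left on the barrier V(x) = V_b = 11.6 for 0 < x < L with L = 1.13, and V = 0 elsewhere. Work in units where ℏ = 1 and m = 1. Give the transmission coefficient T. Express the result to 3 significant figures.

T = 0.000281

E < V_b: inside the barrier ψ ∝ e^{±κx} with κ = √(2m(V_b − E))/ℏ = 4.123.
κL = 4.659, sinh(κL) = 52.77.
The exact tunnelling result is T⁻¹ = 1 + V_b² sinh²(κL) / [4E(V_b − E)] = 3556, so T = 0.000281.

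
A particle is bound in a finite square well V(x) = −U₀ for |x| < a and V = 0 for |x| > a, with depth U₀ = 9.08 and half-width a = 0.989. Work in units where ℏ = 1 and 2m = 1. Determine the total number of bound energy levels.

The dimensionless depth is z₀ = a√(2mU₀)/ℏ = 0.989 × √(9.080) = 2.980.
A new bound state (alternating even/odd) appears each time z₀ passes a multiple of π/2, so N = ⌊2z₀/π⌋ + 1 = ⌊1.897⌋ + 1 = 2.

N = 2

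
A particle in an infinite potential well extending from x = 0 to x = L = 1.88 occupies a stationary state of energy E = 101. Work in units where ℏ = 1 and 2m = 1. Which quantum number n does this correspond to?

For an infinite well E_n = n²π²ℏ²/(2mL²), so n = (L/πℏ)√(2mE).
n = (1.88/π) × √(2 × 0.5 × 101) = 6.014 → n = 6.

n = 6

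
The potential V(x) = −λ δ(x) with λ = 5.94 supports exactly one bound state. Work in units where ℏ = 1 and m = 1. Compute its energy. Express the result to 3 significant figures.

E = -17.6

For x ≠ 0 the bound state is ψ ∝ e^{−κ|x|}; integrating the TISE across the delta gives the cusp condition 2κ = 2mλ/ℏ², so κ = 5.940.
Then E = −ℏ²κ²/(2m) = −mλ²/(2ℏ²) = -17.64.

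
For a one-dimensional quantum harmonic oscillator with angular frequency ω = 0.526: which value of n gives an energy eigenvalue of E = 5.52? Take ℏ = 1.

n = 10

E_n = ℏω(n + ½) ⇒ n = E/(ℏω) − ½ = 5.52/0.526 − 0.5 = 9.994 → n = 10.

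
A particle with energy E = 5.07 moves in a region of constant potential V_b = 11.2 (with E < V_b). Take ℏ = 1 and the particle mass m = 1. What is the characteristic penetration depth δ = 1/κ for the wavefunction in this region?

Since E < V_b the TISE in this region is ψ'' = κ²ψ with κ = √(2m(V_b − E))/ℏ.
κ = √(2 × 1 × 6.13) = 3.501. The penetration depth is δ = 1/κ = 0.286.

δ = 0.286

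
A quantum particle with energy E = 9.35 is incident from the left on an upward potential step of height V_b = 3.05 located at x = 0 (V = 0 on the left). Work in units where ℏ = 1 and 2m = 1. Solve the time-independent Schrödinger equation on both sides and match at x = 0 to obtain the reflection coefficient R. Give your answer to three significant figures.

The wavenumbers are k₁ = √(2mE)/ℏ = 3.058 on the left and k₂ = √(2m(E − V_b))/ℏ = 2.510 on the right.
Continuity of ψ and ψ′ at the step yields the reflection amplitude r = (k₁ − k₂)/(k₁ + k₂) = 0.09839; thus R = |r|² = 0.009680, T = 0.9903.

R = 0.00968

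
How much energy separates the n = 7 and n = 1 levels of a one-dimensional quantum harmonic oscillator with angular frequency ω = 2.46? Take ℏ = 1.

E_n = ℏω(n + ½), so ΔE = (7 − 1) ℏω = 6 × 2.46 = 14.76.

ΔE = 14.8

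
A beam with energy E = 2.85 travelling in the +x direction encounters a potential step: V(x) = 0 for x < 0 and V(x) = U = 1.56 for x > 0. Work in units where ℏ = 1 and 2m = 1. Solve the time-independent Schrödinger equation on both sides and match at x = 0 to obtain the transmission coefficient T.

T = 0.962

The wavenumbers are k₁ = √(2mE)/ℏ = 1.688 on the left and k₂ = √(2m(E − U))/ℏ = 1.136 on the right.
Matching ψ and ψ′ at x = 0 gives r = (k₁ − k₂)/(k₁ + k₂), so R = r² = 0.03827 and T = 1 − R = 0.9617.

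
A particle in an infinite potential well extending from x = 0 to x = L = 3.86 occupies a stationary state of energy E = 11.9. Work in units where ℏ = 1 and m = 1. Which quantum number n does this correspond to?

n = 6

For an infinite well E_n = n²π²ℏ²/(2mL²), so n = (L/πℏ)√(2mE).
n = (3.86/π) × √(2 × 1 × 11.9) = 5.994 → n = 6.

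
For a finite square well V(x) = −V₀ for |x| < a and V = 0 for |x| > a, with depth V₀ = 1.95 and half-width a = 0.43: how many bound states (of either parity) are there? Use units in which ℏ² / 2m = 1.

N = 1

Define the well-strength parameter z₀ = (a/ℏ)√(2mV₀) = 0.43 × √(2·0.5·1.95) = 0.6005.
A new bound state (alternating even/odd) appears each time z₀ passes a multiple of π/2, so N = ⌊2z₀/π⌋ + 1 = ⌊0.3823⌋ + 1 = 1.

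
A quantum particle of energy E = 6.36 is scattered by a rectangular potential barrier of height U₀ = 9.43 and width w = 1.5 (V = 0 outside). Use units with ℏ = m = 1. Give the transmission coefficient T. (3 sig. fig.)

E < U₀: inside the barrier ψ ∝ e^{±κx} with κ = √(2m(U₀ − E))/ℏ = 2.478.
κw = 3.717, sinh(κw) = 20.56.
The exact tunnelling result is T⁻¹ = 1 + U₀² sinh²(κw) / [4E(U₀ − E)] = 482.1, so T = 0.00207.

T = 0.00207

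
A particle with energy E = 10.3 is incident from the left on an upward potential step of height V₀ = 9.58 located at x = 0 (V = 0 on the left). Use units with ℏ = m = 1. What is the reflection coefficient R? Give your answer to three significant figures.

On each side the TISE gives plane waves with k = √(2m(E − V))/ℏ: k₁ = √(2·1·10.3) = 4.539, k₂ = √(2·1·0.72) = 1.200.
Matching ψ and ψ′ at x = 0 gives r = (k₁ − k₂)/(k₁ + k₂), so R = r² = 0.3385 and T = 1 − R = 0.6615.

R = 0.338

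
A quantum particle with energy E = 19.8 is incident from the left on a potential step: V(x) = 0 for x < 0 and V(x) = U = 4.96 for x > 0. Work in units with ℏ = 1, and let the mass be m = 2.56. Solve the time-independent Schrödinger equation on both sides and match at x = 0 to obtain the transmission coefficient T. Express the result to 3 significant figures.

T = 0.995

On each side the TISE gives plane waves with k = √(2m(E − V))/ℏ: k₁ = √(2·2.56·19.8) = 10.07, k₂ = √(2·2.56·14.84) = 8.717.
Matching ψ and ψ′ at x = 0 gives r = (k₁ − k₂)/(k₁ + k₂), so R = r² = 0.005179 and T = 1 − R = 0.9948.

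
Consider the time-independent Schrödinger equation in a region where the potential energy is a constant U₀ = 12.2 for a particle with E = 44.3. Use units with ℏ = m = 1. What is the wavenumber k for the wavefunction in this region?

With E > U₀ the solution is oscillatory, ψ ∝ e^{±ikx} with k = √(2m(E − U₀))/ℏ.
k = √(2 × 1 × 32.1) = 8.012.

k = 8.01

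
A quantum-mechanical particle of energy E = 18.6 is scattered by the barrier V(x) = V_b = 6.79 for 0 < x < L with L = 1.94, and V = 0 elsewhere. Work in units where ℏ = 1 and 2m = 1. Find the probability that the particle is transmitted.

E > V_b: inside the barrier k₂ = √(2m(E − V_b))/ℏ = 3.437, k₂L = 6.667.
T = [1 + V_b² sin²(k₂L) / (4E(E − V_b))]⁻¹ = 1/1.007 = 0.993.

T = 0.993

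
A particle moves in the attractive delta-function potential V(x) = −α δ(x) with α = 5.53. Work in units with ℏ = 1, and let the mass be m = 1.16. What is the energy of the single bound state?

For x ≠ 0 the bound state is ψ ∝ e^{−κ|x|}; integrating the TISE across the delta gives the cusp condition 2κ = 2mα/ℏ², so κ = 6.415.
Then E = −ℏ²κ²/(2m) = −mα²/(2ℏ²) = -17.74.

E = -17.7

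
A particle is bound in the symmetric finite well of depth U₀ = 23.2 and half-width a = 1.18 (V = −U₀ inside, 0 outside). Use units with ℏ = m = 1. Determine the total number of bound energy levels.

N = 6

The dimensionless depth is z₀ = a√(2mU₀)/ℏ = 1.18 × √(46.40) = 8.038.
A new bound state (alternating even/odd) appears each time z₀ passes a multiple of π/2, so N = ⌊2z₀/π⌋ + 1 = ⌊5.117⌋ + 1 = 6.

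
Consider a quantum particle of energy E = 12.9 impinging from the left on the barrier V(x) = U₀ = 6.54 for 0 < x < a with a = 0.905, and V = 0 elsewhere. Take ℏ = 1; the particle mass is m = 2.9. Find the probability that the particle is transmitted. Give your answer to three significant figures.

Above the barrier the interior wavenumber is k₂ = √(2m(E − U₀))/ℏ = 6.074, giving phase k₂a = 5.497.
Matching at both interfaces gives T⁻¹ = 1 + U₀² sin²(k₂a) / [4E(E − U₀)] = 1.065, hence T = 0.939.

T = 0.939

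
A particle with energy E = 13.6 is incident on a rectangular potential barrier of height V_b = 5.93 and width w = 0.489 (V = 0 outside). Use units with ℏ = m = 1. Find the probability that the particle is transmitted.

E > V_b: inside the barrier k₂ = √(2m(E − V_b))/ℏ = 3.917, k₂w = 1.915.
Matching at both interfaces gives T⁻¹ = 1 + V_b² sin²(k₂w) / [4E(E − V_b)] = 1.075, hence T = 0.931.

T = 0.931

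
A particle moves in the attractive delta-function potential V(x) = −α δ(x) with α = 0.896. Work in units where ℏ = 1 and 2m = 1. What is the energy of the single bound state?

E = -0.201

The bound state is ψ(x) = √κ e^{−κ|x|}. The derivative jump ψ'(0⁺) − ψ'(0⁻) = −(2mα/ℏ²)ψ(0) fixes κ = mα/ℏ² = 0.4480.
Then E = −ℏ²κ²/(2m) = −mα²/(2ℏ²) = -0.2007.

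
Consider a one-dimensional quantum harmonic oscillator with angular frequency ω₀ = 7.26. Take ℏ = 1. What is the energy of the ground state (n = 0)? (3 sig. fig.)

E = 3.63

Using E_n = (n + ½)ℏω₀: E_0 = 0.5 × 7.26 = 3.630.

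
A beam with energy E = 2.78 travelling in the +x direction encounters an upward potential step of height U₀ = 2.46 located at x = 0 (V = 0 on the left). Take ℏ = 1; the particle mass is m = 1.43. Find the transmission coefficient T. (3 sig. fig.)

T = 0.757

The wavenumbers are k₁ = √(2mE)/ℏ = 2.820 on the left and k₂ = √(2m(E − U₀))/ℏ = 0.9567 on the right.
Matching ψ and ψ′ at x = 0 gives r = (k₁ − k₂)/(k₁ + k₂), so R = r² = 0.2434 and T = 1 − R = 0.7566.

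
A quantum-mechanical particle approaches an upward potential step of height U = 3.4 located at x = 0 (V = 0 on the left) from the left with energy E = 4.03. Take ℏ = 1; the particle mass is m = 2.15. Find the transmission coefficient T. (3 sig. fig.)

T = 0.812

On each side the TISE gives plane waves with k = √(2m(E − V))/ℏ: k₁ = √(2·2.15·4.03) = 4.163, k₂ = √(2·2.15·0.63) = 1.646.
Continuity of ψ and ψ′ at the step yields the reflection amplitude r = (k₁ − k₂)/(k₁ + k₂) = 0.4333; thus R = |r|² = 0.1877, T = 0.8123.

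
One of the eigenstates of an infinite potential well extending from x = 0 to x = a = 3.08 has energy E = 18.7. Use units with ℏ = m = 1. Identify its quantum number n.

From E_n = n²π²ℏ²/(2ma²) invert to n = √(2ma²E)/(πℏ).
n = (3.08/π) × √(2 × 1 × 18.7) = 5.996 → n = 6.

n = 6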